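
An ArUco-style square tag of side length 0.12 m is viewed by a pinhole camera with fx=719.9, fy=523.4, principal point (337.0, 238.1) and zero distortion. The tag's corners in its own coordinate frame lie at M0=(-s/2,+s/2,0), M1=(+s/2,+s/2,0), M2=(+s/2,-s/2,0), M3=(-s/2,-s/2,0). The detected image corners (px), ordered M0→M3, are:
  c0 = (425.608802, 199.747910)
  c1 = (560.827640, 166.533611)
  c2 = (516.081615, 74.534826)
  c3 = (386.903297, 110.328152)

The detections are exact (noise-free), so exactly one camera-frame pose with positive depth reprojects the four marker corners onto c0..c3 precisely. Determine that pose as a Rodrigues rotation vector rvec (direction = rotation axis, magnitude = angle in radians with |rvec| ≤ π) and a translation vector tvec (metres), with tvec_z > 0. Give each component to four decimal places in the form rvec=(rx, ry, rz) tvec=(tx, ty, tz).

Intrinsics K: fx=719.9, fy=523.4, cx=337.0, cy=238.1
Marker side s = 0.12 m; corners in marker frame (Z=0):
  M0 = (-0.0600, +0.0600, 0)
  M1 = (+0.0600, +0.0600, 0)
  M2 = (+0.0600, -0.0600, 0)
  M3 = (-0.0600, -0.0600, 0)
Detected image corners:
  c0 = (425.608802, 199.747910) px
  c1 = (560.827640, 166.533611) px
  c2 = (516.081615, 74.534826) px
  c3 = (386.903297, 110.328152) px
Planar DLT: solve 8×8 A·h = b for H (H[2,2]=1):
  H  [+940.24105 +218.15649 +470.66158]
  H  [-334.67199 +718.04882 +137.39551]
  H  [-0.34085 -0.27319 +1.00000]
B = K⁻¹H; ‖b₁‖=1.580777, ‖b₂‖=1.580777; λ = 2/(‖b₁‖+‖b₂‖) = 0.632600, sign → tz>0 ⇒ λ=+0.632600
r₁ = λ·B[:,0] = (+0.92716,-0.30641,-0.21562); r₂ = λ·B[:,1] = (+0.27260,+0.94648,-0.17282)
r₃ = r₁×r₂ = (+0.25703,+0.10145,+0.96106); SVD([r₁ r₂ r₃]) → R = UVᵀ:
  R  [+0.92716 +0.27260 +0.25703]
  R  [-0.30641 +0.94648 +0.10145]
  R  [-0.21562 -0.17282 +0.96106]
t = (+0.11745, -0.12172, +0.63260) m
tr R = 2.834698; θ = arccos((tr R − 1)/2) = 0.409427 rad = 23.458°
axis k = ((R−Rᵀ)₃₂, (R−Rᵀ)₁₃, (R−Rᵀ)₂₁) / (2 sinθ) = (-0.344494, +0.593662, -0.727248)
rvec = θ·k = (-0.141045, +0.243061, -0.297755)

rvec=(-0.1410, 0.2431, -0.2978) tvec=(0.1175, -0.1217, 0.6326)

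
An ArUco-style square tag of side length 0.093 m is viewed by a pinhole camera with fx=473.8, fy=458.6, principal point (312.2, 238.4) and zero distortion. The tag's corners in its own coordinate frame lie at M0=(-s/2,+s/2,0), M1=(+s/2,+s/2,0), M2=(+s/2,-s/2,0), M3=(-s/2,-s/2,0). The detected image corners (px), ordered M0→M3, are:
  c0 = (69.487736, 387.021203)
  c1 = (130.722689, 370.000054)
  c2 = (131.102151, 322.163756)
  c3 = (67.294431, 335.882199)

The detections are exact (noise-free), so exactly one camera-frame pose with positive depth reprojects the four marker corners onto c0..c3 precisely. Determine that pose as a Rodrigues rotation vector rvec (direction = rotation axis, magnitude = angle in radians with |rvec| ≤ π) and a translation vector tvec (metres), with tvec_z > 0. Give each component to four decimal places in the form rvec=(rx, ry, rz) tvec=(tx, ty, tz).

Intrinsics K: fx=473.8, fy=458.6, cx=312.2, cy=238.4
Marker side s = 0.093 m; corners in marker frame (Z=0):
  M0 = (-0.0465, +0.0465, 0)
  M1 = (+0.0465, +0.0465, 0)
  M2 = (+0.0465, -0.0465, 0)
  M3 = (-0.0465, -0.0465, 0)
Detected image corners:
  c0 = (69.487736, 387.021203) px
  c1 = (130.722689, 370.000054) px
  c2 = (131.102151, 322.163756) px
  c3 = (67.294431, 335.882199) px
Planar DLT: solve 8×8 A·h = b for H (H[2,2]=1):
  H  [+756.81948 +52.06738 +100.89815]
  H  [+135.50497 +683.58753 +353.95753]
  H  [+0.85120 +0.43013 +1.00000]
B = K⁻¹H; ‖b₁‖=1.349224, ‖b₂‖=1.349224; λ = 2/(‖b₁‖+‖b₂‖) = 0.741167, sign → tz>0 ⇒ λ=+0.741167
r₁ = λ·B[:,0] = (+0.76819,-0.10896,+0.63088); r₂ = λ·B[:,1] = (-0.12861,+0.93906,+0.31880)
r₃ = r₁×r₂ = (-0.62717,-0.32604,+0.70736); SVD([r₁ r₂ r₃]) → R = UVᵀ:
  R  [+0.76819 -0.12861 -0.62717]
  R  [-0.10896 +0.93906 -0.32604]
  R  [+0.63088 +0.31880 +0.70736]
t = (-0.33054, +0.18676, +0.74117) m
tr R = 2.414604; θ = arccos((tr R − 1)/2) = 0.785122 rad = 44.984°
axis k = ((R−Rᵀ)₃₂, (R−Rᵀ)₁₃, (R−Rᵀ)₂₁) / (2 sinθ) = (+0.456092, -0.889824, +0.013900)
rvec = θ·k = (+0.358088, -0.698620, +0.010913)

rvec=(0.3581, -0.6986, 0.0109) tvec=(-0.3305, 0.1868, 0.7412)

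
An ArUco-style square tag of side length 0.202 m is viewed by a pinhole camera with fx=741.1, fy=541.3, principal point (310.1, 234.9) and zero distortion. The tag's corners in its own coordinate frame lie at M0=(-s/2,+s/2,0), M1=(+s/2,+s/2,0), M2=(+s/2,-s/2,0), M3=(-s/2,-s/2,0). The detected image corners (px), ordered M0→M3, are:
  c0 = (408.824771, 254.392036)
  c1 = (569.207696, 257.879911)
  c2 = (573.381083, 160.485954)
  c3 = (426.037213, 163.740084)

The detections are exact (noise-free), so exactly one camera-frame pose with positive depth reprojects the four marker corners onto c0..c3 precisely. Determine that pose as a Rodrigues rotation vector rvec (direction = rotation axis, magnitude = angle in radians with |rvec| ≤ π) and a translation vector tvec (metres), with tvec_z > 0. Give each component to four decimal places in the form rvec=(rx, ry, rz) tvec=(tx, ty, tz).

Intrinsics K: fx=741.1, fy=541.3, cx=310.1, cy=234.9
Marker side s = 0.202 m; corners in marker frame (Z=0):
  M0 = (-0.1010, +0.1010, 0)
  M1 = (+0.1010, +0.1010, 0)
  M2 = (+0.1010, -0.1010, 0)
  M3 = (-0.1010, -0.1010, 0)
Detected image corners:
  c0 = (408.824771, 254.392036) px
  c1 = (569.207696, 257.879911) px
  c2 = (573.381083, 160.485954) px
  c3 = (426.037213, 163.740084) px
Planar DLT: solve 8×8 A·h = b for H (H[2,2]=1):
  H  [+585.03624 -273.66567 +491.84859]
  H  [-74.28960 +371.97848 +207.01347]
  H  [-0.35443 -0.44416 +1.00000]
B = K⁻¹H; ‖b₁‖=1.002603, ‖b₂‖=1.002603; λ = 2/(‖b₁‖+‖b₂‖) = 0.997404, sign → tz>0 ⇒ λ=+0.997404
r₁ = λ·B[:,0] = (+0.93529,+0.01652,-0.35351); r₂ = λ·B[:,1] = (-0.18294,+0.87766,-0.44300)
r₃ = r₁×r₂ = (+0.30294,+0.47901,+0.82388); SVD([r₁ r₂ r₃]) → R = UVᵀ:
  R  [+0.93529 -0.18294 +0.30294]
  R  [+0.01652 +0.87766 +0.47901]
  R  [-0.35351 -0.44300 +0.82388]
t = (+0.24461, -0.05138, +0.99740) m
tr R = 2.636821; θ = arccos((tr R − 1)/2) = 0.612157 rad = 35.074°
axis k = ((R−Rᵀ)₃₂, (R−Rᵀ)₁₃, (R−Rᵀ)₂₁) / (2 sinθ) = (-0.802261, +0.571187, +0.173557)
rvec = θ·k = (-0.491110, +0.349656, +0.106244)

rvec=(-0.4911, 0.3497, 0.1062) tvec=(0.2446, -0.0514, 0.9974)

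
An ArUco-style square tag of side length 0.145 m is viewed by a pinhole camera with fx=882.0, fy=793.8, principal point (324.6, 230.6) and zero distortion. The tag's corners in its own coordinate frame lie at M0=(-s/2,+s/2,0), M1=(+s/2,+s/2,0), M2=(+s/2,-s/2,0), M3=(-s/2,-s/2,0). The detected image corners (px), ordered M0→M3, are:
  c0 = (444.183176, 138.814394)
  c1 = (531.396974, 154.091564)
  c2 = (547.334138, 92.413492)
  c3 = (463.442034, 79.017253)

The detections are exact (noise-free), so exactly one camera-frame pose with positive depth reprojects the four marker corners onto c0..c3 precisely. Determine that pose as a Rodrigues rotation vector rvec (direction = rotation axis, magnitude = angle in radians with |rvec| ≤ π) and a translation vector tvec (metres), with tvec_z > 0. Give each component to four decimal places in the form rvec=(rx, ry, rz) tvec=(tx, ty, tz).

rvec=(-0.4897, 0.1582, 0.2682) tvec=(0.2896, -0.2159, 1.4872)

Intrinsics K: fx=882.0, fy=793.8, cx=324.6, cy=230.6
Marker side s = 0.145 m; corners in marker frame (Z=0):
  M0 = (-0.0725, +0.0725, 0)
  M1 = (+0.0725, +0.0725, 0)
  M2 = (+0.0725, -0.0725, 0)
  M3 = (-0.0725, -0.0725, 0)
Detected image corners:
  c0 = (444.183176, 138.814394) px
  c1 = (531.396974, 154.091564) px
  c2 = (547.334138, 92.413492) px
  c3 = (463.442034, 79.017253) px
Planar DLT: solve 8×8 A·h = b for H (H[2,2]=1):
  H  [+518.55964 -269.10322 +496.33397]
  H  [+82.08687 +384.30485 +115.35515]
  H  [-0.14341 -0.29726 +1.00000]
B = K⁻¹H; ‖b₁‖=0.672402, ‖b₂‖=0.672402; λ = 2/(‖b₁‖+‖b₂‖) = 1.487206, sign → tz>0 ⇒ λ=+1.487206
r₁ = λ·B[:,0] = (+0.95287,+0.21575,-0.21327); r₂ = λ·B[:,1] = (-0.29105,+0.84843,-0.44209)
r₃ = r₁×r₂ = (+0.08557,+0.48333,+0.87124); SVD([r₁ r₂ r₃]) → R = UVᵀ:
  R  [+0.95287 -0.29105 +0.08557]
  R  [+0.21575 +0.84843 +0.48333]
  R  [-0.21327 -0.44209 +0.87124]
t = (+0.28957, -0.21591, +1.48721) m
tr R = 2.672552; θ = arccos((tr R − 1)/2) = 0.580341 rad = 33.251°
axis k = ((R−Rᵀ)₃₂, (R−Rᵀ)₁₃, (R−Rᵀ)₂₁) / (2 sinθ) = (-0.843893, +0.272513, +0.462149)
rvec = θ·k = (-0.489745, +0.158150, +0.268204)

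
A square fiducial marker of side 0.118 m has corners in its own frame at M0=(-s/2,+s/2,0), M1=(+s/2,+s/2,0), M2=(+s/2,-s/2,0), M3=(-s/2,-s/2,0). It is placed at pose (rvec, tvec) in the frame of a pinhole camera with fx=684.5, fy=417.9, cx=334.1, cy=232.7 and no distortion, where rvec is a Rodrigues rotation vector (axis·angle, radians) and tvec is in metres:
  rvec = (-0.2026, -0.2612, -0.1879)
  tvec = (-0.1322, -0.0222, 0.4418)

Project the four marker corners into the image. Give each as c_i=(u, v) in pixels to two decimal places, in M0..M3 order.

c0=(44.39, 276.82) c1=(236.47, 256.31) c2=(204.59, 153.93) c3=(19.17, 165.88)

Intrinsics K: fx=684.5, fy=417.9, cx=334.1, cy=232.7
Marker side s = 0.118 m; corners in marker frame (Z=0):
  M0 = (-0.0590, +0.0590, 0)
  M1 = (+0.0590, +0.0590, 0)
  M2 = (+0.0590, -0.0590, 0)
  M3 = (-0.0590, -0.0590, 0)
rvec = (-0.2026, -0.2612, -0.1879), |rvec| = θ = 0.38023 rad = 21.786°
Rodrigues: sinθ=0.37114, 1−cosθ=0.07142; R = I + sinθ·[k]× + (1−cosθ)·[k]×²:
    [+0.94885 +0.20955 -0.23615]
    [-0.15726 +0.96228 +0.22200]
    [+0.27376 -0.17351 +0.94602]
t = (-0.1322, -0.0222, 0.4418) m
M0: Pc = R·M0+t = (-0.17582, +0.04385, +0.41541); u = 684.5·(-0.17582)/0.41541 + 334.1 = 44.3915, v = 417.9·(+0.04385)/0.41541 + 232.7 = 276.8158
M1: Pc = R·M1+t = (-0.06385, +0.02530, +0.44771); u = 684.5·(-0.06385)/0.44771 + 334.1 = 236.4748, v = 417.9·(+0.02530)/0.44771 + 232.7 = 256.3115
M2: Pc = R·M2+t = (-0.08858, -0.08825, +0.46819); u = 684.5·(-0.08858)/0.46819 + 334.1 = 204.5932, v = 417.9·(-0.08825)/0.46819 + 232.7 = 153.9263
M3: Pc = R·M3+t = (-0.20055, -0.06970, +0.43589); u = 684.5·(-0.20055)/0.43589 + 334.1 = 19.1696, v = 417.9·(-0.06970)/0.43589 + 232.7 = 165.8797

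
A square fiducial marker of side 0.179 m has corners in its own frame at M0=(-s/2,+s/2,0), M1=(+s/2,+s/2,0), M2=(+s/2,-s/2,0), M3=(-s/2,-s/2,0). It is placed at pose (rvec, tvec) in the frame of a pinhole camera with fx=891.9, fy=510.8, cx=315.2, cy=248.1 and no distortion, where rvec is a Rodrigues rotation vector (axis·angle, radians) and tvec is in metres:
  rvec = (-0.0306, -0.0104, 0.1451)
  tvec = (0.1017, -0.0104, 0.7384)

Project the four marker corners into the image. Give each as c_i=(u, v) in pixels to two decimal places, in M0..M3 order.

Intrinsics K: fx=891.9, fy=510.8, cx=315.2, cy=248.1
Marker side s = 0.179 m; corners in marker frame (Z=0):
  M0 = (-0.0895, +0.0895, 0)
  M1 = (+0.0895, +0.0895, 0)
  M2 = (+0.0895, -0.0895, 0)
  M3 = (-0.0895, -0.0895, 0)
rvec = (-0.0306, -0.0104, 0.1451), |rvec| = θ = 0.14866 rad = 8.517°
Rodrigues: sinθ=0.14811, 1−cosθ=0.01103; R = I + sinθ·[k]× + (1−cosθ)·[k]×²:
    [+0.98944 -0.14441 -0.01258]
    [+0.14473 +0.98903 +0.02973]
    [+0.00815 -0.03124 +0.99948]
t = (0.1017, -0.0104, 0.7384) m
M0: Pc = R·M0+t = (+0.00022, +0.06516, +0.73487); u = 891.9·(+0.00022)/0.73487 + 315.2 = 315.4680, v = 510.8·(+0.06516)/0.73487 + 248.1 = 293.3951
M1: Pc = R·M1+t = (+0.17733, +0.09107, +0.73633); u = 891.9·(+0.17733)/0.73633 + 315.2 = 529.9953, v = 510.8·(+0.09107)/0.73633 + 248.1 = 311.2764
M2: Pc = R·M2+t = (+0.20318, -0.08596, +0.74193); u = 891.9·(+0.20318)/0.74193 + 315.2 = 559.4504, v = 510.8·(-0.08596)/0.74193 + 248.1 = 188.9150
M3: Pc = R·M3+t = (+0.02607, -0.11187, +0.74047); u = 891.9·(+0.02607)/0.74047 + 315.2 = 346.6012, v = 510.8·(-0.11187)/0.74047 + 248.1 = 170.9277

c0=(315.47, 293.40) c1=(530.00, 311.28) c2=(559.45, 188.91) c3=(346.60, 170.93)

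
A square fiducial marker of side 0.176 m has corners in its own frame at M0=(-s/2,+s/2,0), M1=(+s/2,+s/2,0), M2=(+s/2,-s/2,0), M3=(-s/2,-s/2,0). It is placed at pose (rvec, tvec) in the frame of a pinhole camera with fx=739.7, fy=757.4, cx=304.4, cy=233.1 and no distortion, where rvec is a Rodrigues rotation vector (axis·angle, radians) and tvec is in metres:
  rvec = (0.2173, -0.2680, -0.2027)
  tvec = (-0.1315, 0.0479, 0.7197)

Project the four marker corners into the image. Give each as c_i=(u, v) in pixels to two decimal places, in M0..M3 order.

Intrinsics K: fx=739.7, fy=757.4, cx=304.4, cy=233.1
Marker side s = 0.176 m; corners in marker frame (Z=0):
  M0 = (-0.0880, +0.0880, 0)
  M1 = (+0.0880, +0.0880, 0)
  M2 = (+0.0880, -0.0880, 0)
  M3 = (-0.0880, -0.0880, 0)
rvec = (0.2173, -0.2680, -0.2027), |rvec| = θ = 0.40016 rad = 22.928°
Rodrigues: sinθ=0.38957, 1−cosθ=0.07900; R = I + sinθ·[k]× + (1−cosθ)·[k]×²:
    [+0.94429 +0.16860 -0.28264]
    [-0.22607 +0.95643 -0.18475]
    [+0.23917 +0.23835 +0.94127]
t = (-0.1315, 0.0479, 0.7197) m
M0: Pc = R·M0+t = (-0.19976, +0.15196, +0.71963); u = 739.7·(-0.19976)/0.71963 + 304.4 = 99.0672, v = 757.4·(+0.15196)/0.71963 + 233.1 = 393.0361
M1: Pc = R·M1+t = (-0.03357, +0.11217, +0.76172); u = 739.7·(-0.03357)/0.76172 + 304.4 = 271.8052, v = 757.4·(+0.11217)/0.76172 + 233.1 = 344.6359
M2: Pc = R·M2+t = (-0.06324, -0.05616, +0.71977); u = 739.7·(-0.06324)/0.71977 + 304.4 = 239.4101, v = 757.4·(-0.05616)/0.71977 + 233.1 = 174.0043
M3: Pc = R·M3+t = (-0.22943, -0.01637, +0.67768); u = 739.7·(-0.22943)/0.67768 + 304.4 = 53.9671, v = 757.4·(-0.01637)/0.67768 + 233.1 = 214.8016

c0=(99.07, 393.04) c1=(271.81, 344.64) c2=(239.41, 174.00) c3=(53.97, 214.80)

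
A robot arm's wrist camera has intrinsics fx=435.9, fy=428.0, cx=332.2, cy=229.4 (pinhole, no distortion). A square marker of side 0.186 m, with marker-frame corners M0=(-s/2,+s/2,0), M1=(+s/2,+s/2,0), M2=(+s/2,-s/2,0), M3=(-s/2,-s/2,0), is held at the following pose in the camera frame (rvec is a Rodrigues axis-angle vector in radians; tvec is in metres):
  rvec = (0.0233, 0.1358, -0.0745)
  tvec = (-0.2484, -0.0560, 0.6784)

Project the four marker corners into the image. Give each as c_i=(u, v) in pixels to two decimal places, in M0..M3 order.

c0=(122.51, 256.26) c1=(234.58, 248.61) c2=(224.84, 129.20) c3=(112.58, 141.26)

Intrinsics K: fx=435.9, fy=428.0, cx=332.2, cy=229.4
Marker side s = 0.186 m; corners in marker frame (Z=0):
  M0 = (-0.0930, +0.0930, 0)
  M1 = (+0.0930, +0.0930, 0)
  M2 = (+0.0930, -0.0930, 0)
  M3 = (-0.0930, -0.0930, 0)
rvec = (0.0233, 0.1358, -0.0745), |rvec| = θ = 0.15664 rad = 8.975°
Rodrigues: sinθ=0.15600, 1−cosθ=0.01224; R = I + sinθ·[k]× + (1−cosθ)·[k]×²:
    [+0.98803 +0.07577 +0.13438]
    [-0.07262 +0.99696 -0.02825]
    [-0.13611 +0.01816 +0.99053]
t = (-0.2484, -0.0560, 0.6784) m
M0: Pc = R·M0+t = (-0.33324, +0.04347, +0.69275); u = 435.9·(-0.33324)/0.69275 + 332.2 = 122.5143, v = 428.0·(+0.04347)/0.69275 + 229.4 = 256.2575
M1: Pc = R·M1+t = (-0.14947, +0.02996, +0.66743); u = 435.9·(-0.14947)/0.66743 + 332.2 = 234.5833, v = 428.0·(+0.02996)/0.66743 + 229.4 = 248.6148
M2: Pc = R·M2+t = (-0.16356, -0.15547, +0.66405); u = 435.9·(-0.16356)/0.66405 + 332.2 = 224.8351, v = 428.0·(-0.15547)/0.66405 + 229.4 = 129.1950
M3: Pc = R·M3+t = (-0.34733, -0.14196, +0.68937); u = 435.9·(-0.34733)/0.68937 + 332.2 = 112.5751, v = 428.0·(-0.14196)/0.68937 + 229.4 = 141.2607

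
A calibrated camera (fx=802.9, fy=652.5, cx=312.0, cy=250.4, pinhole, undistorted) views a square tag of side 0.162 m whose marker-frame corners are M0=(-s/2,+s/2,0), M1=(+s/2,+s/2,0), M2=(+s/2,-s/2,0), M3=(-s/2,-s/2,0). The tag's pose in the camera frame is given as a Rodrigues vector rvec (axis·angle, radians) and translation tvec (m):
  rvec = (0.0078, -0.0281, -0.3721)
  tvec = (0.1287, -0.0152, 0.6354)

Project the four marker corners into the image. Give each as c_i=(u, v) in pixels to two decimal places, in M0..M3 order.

c0=(416.69, 342.68) c1=(605.68, 281.87) c2=(532.37, 127.27) c3=(342.27, 187.24)

Intrinsics K: fx=802.9, fy=652.5, cx=312.0, cy=250.4
Marker side s = 0.162 m; corners in marker frame (Z=0):
  M0 = (-0.0810, +0.0810, 0)
  M1 = (+0.0810, +0.0810, 0)
  M2 = (+0.0810, -0.0810, 0)
  M3 = (-0.0810, -0.0810, 0)
rvec = (0.0078, -0.0281, -0.3721), |rvec| = θ = 0.37324 rad = 21.385°
Rodrigues: sinθ=0.36464, 1−cosθ=0.06885; R = I + sinθ·[k]× + (1−cosθ)·[k]×²:
    [+0.93118 +0.36341 -0.02889]
    [-0.36363 +0.93154 -0.00245]
    [+0.02602 +0.01279 +0.99958]
t = (0.1287, -0.0152, 0.6354) m
M0: Pc = R·M0+t = (+0.08271, +0.08971, +0.63433); u = 802.9·(+0.08271)/0.63433 + 312.0 = 416.6910, v = 652.5·(+0.08971)/0.63433 + 250.4 = 342.6786
M1: Pc = R·M1+t = (+0.23356, +0.03080, +0.63854); u = 802.9·(+0.23356)/0.63854 + 312.0 = 605.6793, v = 652.5·(+0.03080)/0.63854 + 250.4 = 281.8741
M2: Pc = R·M2+t = (+0.17469, -0.12011, +0.63647); u = 802.9·(+0.17469)/0.63647 + 312.0 = 532.3680, v = 652.5·(-0.12011)/0.63647 + 250.4 = 127.2665
M3: Pc = R·M3+t = (+0.02384, -0.06120, +0.63226); u = 802.9·(+0.02384)/0.63226 + 312.0 = 342.2718, v = 652.5·(-0.06120)/0.63226 + 250.4 = 187.2396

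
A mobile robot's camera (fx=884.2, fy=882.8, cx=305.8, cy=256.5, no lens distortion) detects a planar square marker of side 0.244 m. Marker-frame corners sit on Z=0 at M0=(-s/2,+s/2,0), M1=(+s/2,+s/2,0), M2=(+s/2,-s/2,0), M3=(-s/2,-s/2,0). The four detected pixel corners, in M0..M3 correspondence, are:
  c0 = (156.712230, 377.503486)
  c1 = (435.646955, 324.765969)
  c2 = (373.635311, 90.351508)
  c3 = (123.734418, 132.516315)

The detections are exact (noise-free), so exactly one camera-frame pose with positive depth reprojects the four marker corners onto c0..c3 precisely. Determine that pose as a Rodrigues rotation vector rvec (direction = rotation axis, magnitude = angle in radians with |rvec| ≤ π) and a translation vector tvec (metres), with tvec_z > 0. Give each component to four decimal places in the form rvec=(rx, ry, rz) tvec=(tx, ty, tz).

Intrinsics K: fx=884.2, fy=882.8, cx=305.8, cy=256.5
Marker side s = 0.244 m; corners in marker frame (Z=0):
  M0 = (-0.1220, +0.1220, 0)
  M1 = (+0.1220, +0.1220, 0)
  M2 = (+0.1220, -0.1220, 0)
  M3 = (-0.1220, -0.1220, 0)
Detected image corners:
  c0 = (156.712230, 377.503486) px
  c1 = (435.646955, 324.765969) px
  c2 = (373.635311, 90.351508) px
  c3 = (123.734418, 132.516315) px
Planar DLT: solve 8×8 A·h = b for H (H[2,2]=1):
  H  [+1104.41826 +68.36294 +272.51046]
  H  [-172.76308 +874.38757 +224.21555]
  H  [+0.08854 -0.46591 +1.00000]
B = K⁻¹H; ‖b₁‖=1.241556, ‖b₂‖=1.241556; λ = 2/(‖b₁‖+‖b₂‖) = 0.805441, sign → tz>0 ⇒ λ=+0.805441
r₁ = λ·B[:,0] = (+0.98138,-0.17834,+0.07131); r₂ = λ·B[:,1] = (+0.19206,+0.90680,-0.37527)
r₃ = r₁×r₂ = (+0.00226,+0.38198,+0.92417); SVD([r₁ r₂ r₃]) → R = UVᵀ:
  R  [+0.98138 +0.19206 +0.00226]
  R  [-0.17834 +0.90680 +0.38198]
  R  [+0.07131 -0.37527 +0.92417]
t = (-0.03032, -0.02946, +0.80544) m
tr R = 2.812351; θ = arccos((tr R − 1)/2) = 0.436645 rad = 25.018°
axis k = ((R−Rᵀ)₃₂, (R−Rᵀ)₁₃, (R−Rᵀ)₂₁) / (2 sinθ) = (-0.895294, -0.081640, -0.437931)
rvec = θ·k = (-0.390926, -0.035648, -0.191220)

rvec=(-0.3909, -0.0356, -0.1912) tvec=(-0.0303, -0.0295, 0.8054)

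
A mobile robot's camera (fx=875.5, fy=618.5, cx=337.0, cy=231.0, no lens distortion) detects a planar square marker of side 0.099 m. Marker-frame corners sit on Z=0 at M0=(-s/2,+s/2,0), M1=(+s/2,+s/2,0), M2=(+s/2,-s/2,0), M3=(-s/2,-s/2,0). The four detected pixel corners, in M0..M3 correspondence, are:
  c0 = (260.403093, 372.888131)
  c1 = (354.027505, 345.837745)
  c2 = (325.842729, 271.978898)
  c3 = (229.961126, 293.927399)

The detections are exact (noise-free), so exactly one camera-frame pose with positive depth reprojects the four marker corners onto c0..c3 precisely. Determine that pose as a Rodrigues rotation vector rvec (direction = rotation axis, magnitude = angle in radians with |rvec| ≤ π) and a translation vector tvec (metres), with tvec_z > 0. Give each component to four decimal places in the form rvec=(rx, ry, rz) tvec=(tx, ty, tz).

rvec=(-0.0513, -0.5559, -0.2621) tvec=(-0.0378, 0.1121, 0.7719)

Intrinsics K: fx=875.5, fy=618.5, cx=337.0, cy=231.0
Marker side s = 0.099 m; corners in marker frame (Z=0):
  M0 = (-0.0495, +0.0495, 0)
  M1 = (+0.0495, +0.0495, 0)
  M2 = (+0.0495, -0.0495, 0)
  M3 = (-0.0495, -0.0495, 0)
Detected image corners:
  c0 = (260.403093, 372.888131) px
  c1 = (354.027505, 345.837745) px
  c2 = (325.842729, 271.978898) px
  c3 = (229.961126, 293.927399) px
Planar DLT: solve 8×8 A·h = b for H (H[2,2]=1):
  H  [+1157.12797 +304.21900 +294.18326]
  H  [-27.90744 +780.28604 +320.79844]
  H  [+0.68377 +0.02909 +1.00000]
B = K⁻¹H; ‖b₁‖=1.295460, ‖b₂‖=1.295460; λ = 2/(‖b₁‖+‖b₂‖) = 0.771926, sign → tz>0 ⇒ λ=+0.771926
r₁ = λ·B[:,0] = (+0.81707,-0.23196,+0.52782); r₂ = λ·B[:,1] = (+0.25959,+0.96546,+0.02245)
r₃ = r₁×r₂ = (-0.51480,+0.11867,+0.84906); SVD([r₁ r₂ r₃]) → R = UVᵀ:
  R  [+0.81707 +0.25959 -0.51480]
  R  [-0.23196 +0.96546 +0.11867]
  R  [+0.52782 +0.02245 +0.84906]
t = (-0.03775, +0.11207, +0.77193) m
tr R = 2.631584; θ = arccos((tr R − 1)/2) = 0.616699 rad = 35.334°
axis k = ((R−Rᵀ)₃₂, (R−Rᵀ)₁₃, (R−Rᵀ)₂₁) / (2 sinθ) = (-0.083180, -0.901382, -0.424962)
rvec = θ·k = (-0.051297, -0.555881, -0.262073)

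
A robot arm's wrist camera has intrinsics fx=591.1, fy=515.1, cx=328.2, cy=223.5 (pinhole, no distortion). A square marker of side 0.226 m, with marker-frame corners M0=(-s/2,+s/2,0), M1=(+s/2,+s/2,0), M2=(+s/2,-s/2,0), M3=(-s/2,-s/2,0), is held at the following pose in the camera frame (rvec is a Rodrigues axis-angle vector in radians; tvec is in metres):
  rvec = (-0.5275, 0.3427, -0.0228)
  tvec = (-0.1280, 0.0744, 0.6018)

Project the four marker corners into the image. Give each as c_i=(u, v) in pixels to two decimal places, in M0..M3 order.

c0=(82.05, 386.98) c1=(294.69, 384.95) c2=(314.93, 193.99) c3=(134.66, 215.28)

Intrinsics K: fx=591.1, fy=515.1, cx=328.2, cy=223.5
Marker side s = 0.226 m; corners in marker frame (Z=0):
  M0 = (-0.1130, +0.1130, 0)
  M1 = (+0.1130, +0.1130, 0)
  M2 = (+0.1130, -0.1130, 0)
  M3 = (-0.1130, -0.1130, 0)
rvec = (-0.5275, 0.3427, -0.0228), |rvec| = θ = 0.62946 rad = 36.065°
Rodrigues: sinθ=0.58871, 1−cosθ=0.19165; R = I + sinθ·[k]× + (1−cosθ)·[k]×²:
    [+0.94294 -0.06612 +0.32633]
    [-0.10877 +0.86515 +0.48957]
    [-0.31470 -0.49713 +0.80860]
t = (-0.1280, 0.0744, 0.6018) m
M0: Pc = R·M0+t = (-0.24202, +0.18445, +0.58119); u = 591.1·(-0.24202)/0.58119 + 328.2 = 82.0475, v = 515.1·(+0.18445)/0.58119 + 223.5 = 386.9793
M1: Pc = R·M1+t = (-0.02892, +0.15987, +0.51006); u = 591.1·(-0.02892)/0.51006 + 328.2 = 294.6864, v = 515.1·(+0.15987)/0.51006 + 223.5 = 384.9504
M2: Pc = R·M2+t = (-0.01398, -0.03565, +0.62241); u = 591.1·(-0.01398)/0.62241 + 328.2 = 314.9268, v = 515.1·(-0.03565)/0.62241 + 223.5 = 193.9942
M3: Pc = R·M3+t = (-0.22708, -0.01107, +0.69354); u = 591.1·(-0.22708)/0.69354 + 328.2 = 134.6592, v = 515.1·(-0.01107)/0.69354 + 223.5 = 215.2768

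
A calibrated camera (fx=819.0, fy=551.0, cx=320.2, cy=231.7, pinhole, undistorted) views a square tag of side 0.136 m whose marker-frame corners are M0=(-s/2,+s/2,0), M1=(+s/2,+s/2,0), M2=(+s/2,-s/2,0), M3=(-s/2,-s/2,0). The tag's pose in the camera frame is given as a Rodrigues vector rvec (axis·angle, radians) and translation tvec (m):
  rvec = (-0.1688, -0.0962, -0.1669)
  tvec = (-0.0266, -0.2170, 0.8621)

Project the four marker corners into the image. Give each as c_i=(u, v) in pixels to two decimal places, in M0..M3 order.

c0=(241.03, 140.14) c1=(369.72, 128.02) c2=(346.59, 47.83) c3=(220.73, 58.27)

Intrinsics K: fx=819.0, fy=551.0, cx=320.2, cy=231.7
Marker side s = 0.136 m; corners in marker frame (Z=0):
  M0 = (-0.0680, +0.0680, 0)
  M1 = (+0.0680, +0.0680, 0)
  M2 = (+0.0680, -0.0680, 0)
  M3 = (-0.0680, -0.0680, 0)
rvec = (-0.1688, -0.0962, -0.1669), |rvec| = θ = 0.25613 rad = 14.675°
Rodrigues: sinθ=0.25334, 1−cosθ=0.03262; R = I + sinθ·[k]× + (1−cosθ)·[k]×²:
    [+0.98155 +0.17316 -0.08114]
    [-0.15701 +0.97198 +0.17494]
    [+0.10916 -0.15898 +0.98123]
t = (-0.0266, -0.2170, 0.8621) m
M0: Pc = R·M0+t = (-0.08157, -0.14023, +0.84387); u = 819.0·(-0.08157)/0.84387 + 320.2 = 241.0332, v = 551.0·(-0.14023)/0.84387 + 231.7 = 140.1379
M1: Pc = R·M1+t = (+0.05192, -0.16158, +0.85871); u = 819.0·(+0.05192)/0.85871 + 320.2 = 369.7186, v = 551.0·(-0.16158)/0.85871 + 231.7 = 128.0197
M2: Pc = R·M2+t = (+0.02837, -0.29377, +0.88033); u = 819.0·(+0.02837)/0.88033 + 320.2 = 346.5939, v = 551.0·(-0.29377)/0.88033 + 231.7 = 47.8289
M3: Pc = R·M3+t = (-0.10512, -0.27242, +0.86549); u = 819.0·(-0.10512)/0.86549 + 320.2 = 220.7265, v = 551.0·(-0.27242)/0.86549 + 231.7 = 58.2689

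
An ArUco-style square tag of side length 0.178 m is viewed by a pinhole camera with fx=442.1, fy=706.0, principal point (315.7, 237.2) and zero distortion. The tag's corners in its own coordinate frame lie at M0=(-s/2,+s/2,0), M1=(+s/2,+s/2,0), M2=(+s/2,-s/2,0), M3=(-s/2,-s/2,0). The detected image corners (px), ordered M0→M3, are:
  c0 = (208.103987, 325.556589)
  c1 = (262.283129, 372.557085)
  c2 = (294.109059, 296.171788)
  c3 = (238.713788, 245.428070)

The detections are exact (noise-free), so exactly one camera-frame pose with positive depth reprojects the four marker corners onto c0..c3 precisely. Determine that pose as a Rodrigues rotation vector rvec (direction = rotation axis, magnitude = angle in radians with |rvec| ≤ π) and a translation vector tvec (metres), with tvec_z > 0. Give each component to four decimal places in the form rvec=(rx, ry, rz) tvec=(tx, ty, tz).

rvec=(0.3041, -0.1012, 0.5569) tvec=(-0.1835, 0.1307, 1.2515)

Intrinsics K: fx=442.1, fy=706.0, cx=315.7, cy=237.2
Marker side s = 0.178 m; corners in marker frame (Z=0):
  M0 = (-0.0890, +0.0890, 0)
  M1 = (+0.0890, +0.0890, 0)
  M2 = (+0.0890, -0.0890, 0)
  M3 = (-0.0890, -0.0890, 0)
Detected image corners:
  c0 = (208.103987, 325.556589) px
  c1 = (262.283129, 372.557085) px
  c2 = (294.109059, 296.171788) px
  c3 = (238.713788, 245.428070) px
Planar DLT: solve 8×8 A·h = b for H (H[2,2]=1):
  H  [+343.03287 -124.03290 +250.86100]
  H  [+317.99483 +503.02030 +310.94807]
  H  [+0.14076 +0.20491 +1.00000]
B = K⁻¹H; ‖b₁‖=0.799059, ‖b₂‖=0.799059; λ = 2/(‖b₁‖+‖b₂‖) = 1.251473, sign → tz>0 ⇒ λ=+1.251473
r₁ = λ·B[:,0] = (+0.84525,+0.50450,+0.17615); r₂ = λ·B[:,1] = (-0.53422,+0.80551,+0.25644)
r₃ = r₁×r₂ = (-0.01252,-0.31086,+0.95037); SVD([r₁ r₂ r₃]) → R = UVᵀ:
  R  [+0.84525 -0.53422 -0.01252]
  R  [+0.50450 +0.80551 -0.31086]
  R  [+0.17615 +0.25644 +0.95037]
t = (-0.18354, +0.13073, +1.25147) m
tr R = 2.601134; θ = arccos((tr R − 1)/2) = 0.642555 rad = 36.816°
axis k = ((R−Rᵀ)₃₂, (R−Rᵀ)₁₃, (R−Rᵀ)₂₁) / (2 sinθ) = (+0.473340, -0.157425, +0.866698)
rvec = θ·k = (+0.304147, -0.101154, +0.556902)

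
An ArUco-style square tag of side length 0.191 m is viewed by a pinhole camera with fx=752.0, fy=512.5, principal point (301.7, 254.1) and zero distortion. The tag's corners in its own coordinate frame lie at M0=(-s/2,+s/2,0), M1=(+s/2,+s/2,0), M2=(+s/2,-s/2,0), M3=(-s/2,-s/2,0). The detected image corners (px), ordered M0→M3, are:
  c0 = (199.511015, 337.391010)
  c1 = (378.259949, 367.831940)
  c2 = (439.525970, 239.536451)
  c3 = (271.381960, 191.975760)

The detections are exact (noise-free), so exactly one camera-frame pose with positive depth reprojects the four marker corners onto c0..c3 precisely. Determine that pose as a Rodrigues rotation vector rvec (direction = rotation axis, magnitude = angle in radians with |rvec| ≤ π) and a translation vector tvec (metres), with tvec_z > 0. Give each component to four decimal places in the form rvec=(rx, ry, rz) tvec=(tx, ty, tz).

rvec=(0.0356, -0.4800, 0.3255) tvec=(0.0238, 0.0412, 0.6825)

Intrinsics K: fx=752.0, fy=512.5, cx=301.7, cy=254.1
Marker side s = 0.191 m; corners in marker frame (Z=0):
  M0 = (-0.0955, +0.0955, 0)
  M1 = (+0.0955, +0.0955, 0)
  M2 = (+0.0955, -0.0955, 0)
  M3 = (-0.0955, -0.0955, 0)
Detected image corners:
  c0 = (199.511015, 337.391010) px
  c1 = (378.259949, 367.831940) px
  c2 = (439.525970, 239.536451) px
  c3 = (271.381960, 191.975760) px
Planar DLT: solve 8×8 A·h = b for H (H[2,2]=1):
  H  [+1124.62456 -366.70876 +327.93725]
  H  [+395.60069 +696.02978 +285.03138]
  H  [+0.67260 -0.06197 +1.00000]
B = K⁻¹H; ‖b₁‖=1.465219, ‖b₂‖=1.465219; λ = 2/(‖b₁‖+‖b₂‖) = 0.682492, sign → tz>0 ⇒ λ=+0.682492
r₁ = λ·B[:,0] = (+0.83651,+0.29922,+0.45905); r₂ = λ·B[:,1] = (-0.31584,+0.94787,-0.04230)
r₃ = r₁×r₂ = (-0.44777,-0.10961,+0.88741); SVD([r₁ r₂ r₃]) → R = UVᵀ:
  R  [+0.83651 -0.31584 -0.44777]
  R  [+0.29922 +0.94787 -0.10961]
  R  [+0.45905 -0.04230 +0.88741]
t = (+0.02381, +0.04119, +0.68249) m
tr R = 2.671780; θ = arccos((tr R − 1)/2) = 0.581044 rad = 33.291°
axis k = ((R−Rᵀ)₃₂, (R−Rᵀ)₁₃, (R−Rᵀ)₂₁) / (2 sinθ) = (+0.061314, -0.826035, +0.560274)
rvec = θ·k = (+0.035626, -0.479963, +0.325544)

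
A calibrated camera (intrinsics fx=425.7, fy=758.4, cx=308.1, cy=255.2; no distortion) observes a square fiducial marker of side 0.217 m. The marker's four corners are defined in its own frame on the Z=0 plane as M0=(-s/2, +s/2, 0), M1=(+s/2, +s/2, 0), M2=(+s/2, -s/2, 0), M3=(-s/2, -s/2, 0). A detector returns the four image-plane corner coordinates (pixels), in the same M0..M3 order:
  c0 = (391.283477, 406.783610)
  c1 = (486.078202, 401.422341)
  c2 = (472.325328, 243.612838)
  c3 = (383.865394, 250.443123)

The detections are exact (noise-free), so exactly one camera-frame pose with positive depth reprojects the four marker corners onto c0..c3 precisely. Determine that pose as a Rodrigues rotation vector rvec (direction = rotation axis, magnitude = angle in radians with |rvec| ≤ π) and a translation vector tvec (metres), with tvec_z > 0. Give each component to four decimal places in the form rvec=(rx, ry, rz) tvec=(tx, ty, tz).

Intrinsics K: fx=425.7, fy=758.4, cx=308.1, cy=255.2
Marker side s = 0.217 m; corners in marker frame (Z=0):
  M0 = (-0.1085, +0.1085, 0)
  M1 = (+0.1085, +0.1085, 0)
  M2 = (+0.1085, -0.1085, 0)
  M3 = (-0.1085, -0.1085, 0)
Detected image corners:
  c0 = (391.283477, 406.783610) px
  c1 = (486.078202, 401.422341) px
  c2 = (472.325328, 243.612838) px
  c3 = (383.865394, 250.443123) px
Planar DLT: solve 8×8 A·h = b for H (H[2,2]=1):
  H  [+397.82176 -86.61993 +432.93434]
  H  [-46.18190 +622.17878 +322.92319]
  H  [-0.05522 -0.31222 +1.00000]
B = K⁻¹H; ‖b₁‖=0.976954, ‖b₂‖=0.976954; λ = 2/(‖b₁‖+‖b₂‖) = 1.023590, sign → tz>0 ⇒ λ=+1.023590
r₁ = λ·B[:,0] = (+0.99746,-0.04331,-0.05652); r₂ = λ·B[:,1] = (+0.02302,+0.94728,-0.31959)
r₃ = r₁×r₂ = (+0.06738,+0.31748,+0.94587); SVD([r₁ r₂ r₃]) → R = UVᵀ:
  R  [+0.99746 +0.02302 +0.06738]
  R  [-0.04331 +0.94728 +0.31748]
  R  [-0.05652 -0.31959 +0.94587]
t = (+0.30016, +0.09140, +1.02359) m
tr R = 2.890608; θ = arccos((tr R − 1)/2) = 0.332271 rad = 19.038°
axis k = ((R−Rᵀ)₃₂, (R−Rᵀ)₁₃, (R−Rᵀ)₂₁) / (2 sinθ) = (-0.976520, +0.189916, -0.101685)
rvec = θ·k = (-0.324469, +0.063103, -0.033787)

rvec=(-0.3245, 0.0631, -0.0338) tvec=(0.3002, 0.0914, 1.0236)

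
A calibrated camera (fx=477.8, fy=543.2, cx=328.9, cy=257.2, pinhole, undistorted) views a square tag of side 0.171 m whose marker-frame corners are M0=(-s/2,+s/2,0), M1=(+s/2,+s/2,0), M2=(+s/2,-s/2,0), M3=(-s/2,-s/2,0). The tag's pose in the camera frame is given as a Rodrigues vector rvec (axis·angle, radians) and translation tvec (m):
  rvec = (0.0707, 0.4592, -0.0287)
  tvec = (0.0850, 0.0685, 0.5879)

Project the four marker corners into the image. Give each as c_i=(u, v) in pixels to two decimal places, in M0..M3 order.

Intrinsics K: fx=477.8, fy=543.2, cx=328.9, cy=257.2
Marker side s = 0.171 m; corners in marker frame (Z=0):
  M0 = (-0.0855, +0.0855, 0)
  M1 = (+0.0855, +0.0855, 0)
  M2 = (+0.0855, -0.0855, 0)
  M3 = (-0.0855, -0.0855, 0)
rvec = (0.0707, 0.4592, -0.0287), |rvec| = θ = 0.46550 rad = 26.671°
Rodrigues: sinθ=0.44887, 1−cosθ=0.10640; R = I + sinθ·[k]× + (1−cosθ)·[k]×²:
    [+0.89605 +0.04362 +0.44180]
    [-0.01173 +0.99714 -0.07465]
    [-0.44379 +0.06170 +0.89400]
t = (0.0850, 0.0685, 0.5879) m
M0: Pc = R·M0+t = (+0.01212, +0.15476, +0.63112); u = 477.8·(+0.01212)/0.63112 + 328.9 = 338.0731, v = 543.2·(+0.15476)/0.63112 + 257.2 = 390.3997
M1: Pc = R·M1+t = (+0.16534, +0.15275, +0.55523); u = 477.8·(+0.16534)/0.55523 + 328.9 = 471.1835, v = 543.2·(+0.15275)/0.55523 + 257.2 = 406.6424
M2: Pc = R·M2+t = (+0.15788, -0.01776, +0.54468); u = 477.8·(+0.15788)/0.54468 + 328.9 = 467.3972, v = 543.2·(-0.01776)/0.54468 + 257.2 = 239.4895
M3: Pc = R·M3+t = (+0.00466, -0.01575, +0.62057); u = 477.8·(+0.00466)/0.62057 + 328.9 = 332.4866, v = 543.2·(-0.01575)/0.62057 + 257.2 = 243.4115

c0=(338.07, 390.40) c1=(471.18, 406.64) c2=(467.40, 239.49) c3=(332.49, 243.41)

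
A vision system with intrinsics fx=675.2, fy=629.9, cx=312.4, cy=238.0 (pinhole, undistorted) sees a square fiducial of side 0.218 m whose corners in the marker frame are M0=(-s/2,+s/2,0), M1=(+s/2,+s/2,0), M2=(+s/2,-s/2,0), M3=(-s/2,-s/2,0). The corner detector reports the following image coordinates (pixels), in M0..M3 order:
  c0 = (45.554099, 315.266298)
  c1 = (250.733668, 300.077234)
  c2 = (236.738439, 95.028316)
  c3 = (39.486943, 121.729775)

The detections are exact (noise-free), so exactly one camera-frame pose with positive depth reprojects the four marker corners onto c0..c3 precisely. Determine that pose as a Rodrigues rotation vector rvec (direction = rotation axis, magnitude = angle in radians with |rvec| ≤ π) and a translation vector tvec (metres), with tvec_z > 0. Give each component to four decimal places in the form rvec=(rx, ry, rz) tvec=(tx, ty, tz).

rvec=(-0.1058, 0.1984, -0.0854) tvec=(-0.1736, -0.0339, 0.6796)

Intrinsics K: fx=675.2, fy=629.9, cx=312.4, cy=238.0
Marker side s = 0.218 m; corners in marker frame (Z=0):
  M0 = (-0.1090, +0.1090, 0)
  M1 = (+0.1090, +0.1090, 0)
  M2 = (+0.1090, -0.1090, 0)
  M3 = (-0.1090, -0.1090, 0)
Detected image corners:
  c0 = (45.554099, 315.266298) px
  c1 = (250.733668, 300.077234) px
  c2 = (236.738439, 95.028316) px
  c3 = (39.486943, 121.729775) px
Planar DLT: solve 8×8 A·h = b for H (H[2,2]=1):
  H  [+882.24327 +21.60173 +139.93924]
  H  [-155.32557 +878.70532 +206.53777]
  H  [-0.28250 -0.16665 +1.00000]
B = K⁻¹H; ‖b₁‖=1.471504, ‖b₂‖=1.471504; λ = 2/(‖b₁‖+‖b₂‖) = 0.679577, sign → tz>0 ⇒ λ=+0.679577
r₁ = λ·B[:,0] = (+0.97679,-0.09504,-0.19198); r₂ = λ·B[:,1] = (+0.07414,+0.99080,-0.11325)
r₃ = r₁×r₂ = (+0.20098,+0.09639,+0.97484); SVD([r₁ r₂ r₃]) → R = UVᵀ:
  R  [+0.97679 +0.07414 +0.20098]
  R  [-0.09504 +0.99080 +0.09639]
  R  [-0.19198 -0.11325 +0.97484]
t = (-0.17358, -0.03394, +0.67958) m
tr R = 2.942425; θ = arccos((tr R − 1)/2) = 0.240528 rad = 13.781°
axis k = ((R−Rᵀ)₃₂, (R−Rᵀ)₁₃, (R−Rᵀ)₂₁) / (2 sinθ) = (-0.440035, +0.824787, -0.355099)
rvec = θ·k = (-0.105841, +0.198385, -0.085411)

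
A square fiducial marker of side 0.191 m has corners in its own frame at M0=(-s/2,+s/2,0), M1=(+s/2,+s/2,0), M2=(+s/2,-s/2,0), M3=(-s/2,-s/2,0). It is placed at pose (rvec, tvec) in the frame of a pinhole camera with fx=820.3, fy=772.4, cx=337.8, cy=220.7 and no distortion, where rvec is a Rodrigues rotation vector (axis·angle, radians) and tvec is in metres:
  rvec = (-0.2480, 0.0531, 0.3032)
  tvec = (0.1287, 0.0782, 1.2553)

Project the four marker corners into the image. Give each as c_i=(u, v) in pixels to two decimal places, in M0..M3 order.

c0=(343.64, 307.11) c1=(465.69, 343.11) c2=(498.46, 231.36) c3=(380.21, 198.09)

Intrinsics K: fx=820.3, fy=772.4, cx=337.8, cy=220.7
Marker side s = 0.191 m; corners in marker frame (Z=0):
  M0 = (-0.0955, +0.0955, 0)
  M1 = (+0.0955, +0.0955, 0)
  M2 = (+0.0955, -0.0955, 0)
  M3 = (-0.0955, -0.0955, 0)
rvec = (-0.2480, 0.0531, 0.3032), |rvec| = θ = 0.39529 rad = 22.648°
Rodrigues: sinθ=0.38508, 1−cosθ=0.07711; R = I + sinθ·[k]× + (1−cosθ)·[k]×²:
    [+0.95324 -0.30186 +0.01462]
    [+0.28887 +0.92428 +0.24954]
    [-0.08884 -0.23365 +0.96825]
t = (0.1287, 0.0782, 1.2553) m
M0: Pc = R·M0+t = (+0.00884, +0.13888, +1.24147); u = 820.3·(+0.00884)/1.24147 + 337.8 = 343.6395, v = 772.4·(+0.13888)/1.24147 + 220.7 = 307.1074
M1: Pc = R·M1+t = (+0.19091, +0.19406, +1.22450); u = 820.3·(+0.19091)/1.22450 + 337.8 = 465.6890, v = 772.4·(+0.19406)/1.22450 + 220.7 = 343.1074
M2: Pc = R·M2+t = (+0.24856, +0.01752, +1.26913); u = 820.3·(+0.24856)/1.26913 + 337.8 = 498.4580, v = 772.4·(+0.01752)/1.26913 + 220.7 = 231.3618
M3: Pc = R·M3+t = (+0.06649, -0.03766, +1.28610); u = 820.3·(+0.06649)/1.28610 + 337.8 = 380.2111, v = 772.4·(-0.03766)/1.28610 + 220.7 = 198.0852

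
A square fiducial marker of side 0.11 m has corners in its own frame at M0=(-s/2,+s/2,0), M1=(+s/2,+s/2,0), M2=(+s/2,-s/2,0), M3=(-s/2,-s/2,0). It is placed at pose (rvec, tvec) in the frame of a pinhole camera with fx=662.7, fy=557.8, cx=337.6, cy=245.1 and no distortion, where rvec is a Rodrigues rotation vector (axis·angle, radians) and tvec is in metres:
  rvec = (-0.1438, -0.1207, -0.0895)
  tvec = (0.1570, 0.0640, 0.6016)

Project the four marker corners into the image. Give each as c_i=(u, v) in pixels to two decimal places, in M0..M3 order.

c0=(459.49, 361.61) c1=(576.60, 350.72) c2=(559.20, 249.97) c3=(444.62, 258.25)

Intrinsics K: fx=662.7, fy=557.8, cx=337.6, cy=245.1
Marker side s = 0.11 m; corners in marker frame (Z=0):
  M0 = (-0.0550, +0.0550, 0)
  M1 = (+0.0550, +0.0550, 0)
  M2 = (+0.0550, -0.0550, 0)
  M3 = (-0.0550, -0.0550, 0)
rvec = (-0.1438, -0.1207, -0.0895), |rvec| = θ = 0.20798 rad = 11.917°
Rodrigues: sinθ=0.20649, 1−cosθ=0.02155; R = I + sinθ·[k]× + (1−cosθ)·[k]×²:
    [+0.98875 +0.09750 -0.11342]
    [-0.08021 +0.98571 +0.14815]
    [+0.12624 -0.13738 +0.98244]
t = (0.1570, 0.0640, 0.6016) m
M0: Pc = R·M0+t = (+0.10798, +0.12263, +0.58710); u = 662.7·(+0.10798)/0.58710 + 337.6 = 459.4859, v = 557.8·(+0.12263)/0.58710 + 245.1 = 361.6055
M1: Pc = R·M1+t = (+0.21674, +0.11380, +0.60099); u = 662.7·(+0.21674)/0.60099 + 337.6 = 576.6005, v = 557.8·(+0.11380)/0.60099 + 245.1 = 350.7245
M2: Pc = R·M2+t = (+0.20602, +0.00537, +0.61610); u = 662.7·(+0.20602)/0.61610 + 337.6 = 559.2015, v = 557.8·(+0.00537)/0.61610 + 245.1 = 249.9660
M3: Pc = R·M3+t = (+0.09726, +0.01420, +0.60221); u = 662.7·(+0.09726)/0.60221 + 337.6 = 444.6246, v = 557.8·(+0.01420)/0.60221 + 245.1 = 258.2505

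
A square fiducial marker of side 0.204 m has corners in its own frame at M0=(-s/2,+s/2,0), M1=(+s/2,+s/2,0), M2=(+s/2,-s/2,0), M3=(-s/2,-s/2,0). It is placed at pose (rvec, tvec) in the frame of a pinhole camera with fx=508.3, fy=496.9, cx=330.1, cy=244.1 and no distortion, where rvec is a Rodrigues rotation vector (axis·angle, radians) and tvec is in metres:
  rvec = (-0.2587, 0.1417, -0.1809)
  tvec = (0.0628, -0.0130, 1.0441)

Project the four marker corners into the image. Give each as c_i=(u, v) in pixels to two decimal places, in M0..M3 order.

c0=(320.07, 294.29) c1=(420.30, 275.75) c2=(400.10, 183.17) c3=(305.33, 202.79)

Intrinsics K: fx=508.3, fy=496.9, cx=330.1, cy=244.1
Marker side s = 0.204 m; corners in marker frame (Z=0):
  M0 = (-0.1020, +0.1020, 0)
  M1 = (+0.1020, +0.1020, 0)
  M2 = (+0.1020, -0.1020, 0)
  M3 = (-0.1020, -0.1020, 0)
rvec = (-0.2587, 0.1417, -0.1809), |rvec| = θ = 0.34602 rad = 19.825°
Rodrigues: sinθ=0.33916, 1−cosθ=0.05927; R = I + sinθ·[k]× + (1−cosθ)·[k]×²:
    [+0.97386 +0.15916 +0.16206]
    [-0.19546 +0.95067 +0.24088]
    [-0.11572 -0.26626 +0.95693]
t = (0.0628, -0.0130, 1.0441) m
M0: Pc = R·M0+t = (-0.02030, +0.10391, +1.02875); u = 508.3·(-0.02030)/1.02875 + 330.1 = 320.0704, v = 496.9·(+0.10391)/1.02875 + 244.1 = 294.2878
M1: Pc = R·M1+t = (+0.17837, +0.06403, +1.00514); u = 508.3·(+0.17837)/1.00514 + 330.1 = 420.3013, v = 496.9·(+0.06403)/1.00514 + 244.1 = 275.7546
M2: Pc = R·M2+t = (+0.14590, -0.12991, +1.05945); u = 508.3·(+0.14590)/1.05945 + 330.1 = 400.0987, v = 496.9·(-0.12991)/1.05945 + 244.1 = 183.1726
M3: Pc = R·M3+t = (-0.05277, -0.09003, +1.08306); u = 508.3·(-0.05277)/1.08306 + 330.1 = 305.3348, v = 496.9·(-0.09003)/1.08306 + 244.1 = 202.7943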